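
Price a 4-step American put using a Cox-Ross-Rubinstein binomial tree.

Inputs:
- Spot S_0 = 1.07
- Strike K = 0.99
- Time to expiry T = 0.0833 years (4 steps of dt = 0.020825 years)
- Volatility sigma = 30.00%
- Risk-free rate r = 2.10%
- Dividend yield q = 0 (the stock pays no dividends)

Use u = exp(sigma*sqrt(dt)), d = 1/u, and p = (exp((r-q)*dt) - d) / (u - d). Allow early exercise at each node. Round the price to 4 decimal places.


Answer: Price = V(0,0) = 0.0082

Derivation:
dt = T/N = 0.020825
u = exp(sigma*sqrt(dt)) = 1.044243; d = 1/u = 0.957631
p = (exp((r-q)*dt) - d) / (u - d) = 0.494229
Discount per step: exp(-r*dt) = 0.999563
Stock lattice S(k, i) with i counting down-moves:
  k=0: S(0,0) = 1.0700
  k=1: S(1,0) = 1.1173; S(1,1) = 1.0247
  k=2: S(2,0) = 1.1668; S(2,1) = 1.0700; S(2,2) = 0.9813
  k=3: S(3,0) = 1.2184; S(3,1) = 1.1173; S(3,2) = 1.0247; S(3,3) = 0.9397
  k=4: S(4,0) = 1.2723; S(4,1) = 1.1668; S(4,2) = 1.0700; S(4,3) = 0.9813; S(4,4) = 0.8999
Terminal payoffs V(N, i) = max(K - S_T, 0):
  V(4,0) = 0.000000; V(4,1) = 0.000000; V(4,2) = 0.000000; V(4,3) = 0.008749; V(4,4) = 0.090136
Backward induction: V(k, i) = exp(-r*dt) * [p * V(k+1, i) + (1-p) * V(k+1, i+1)]; then take max(V_cont, immediate exercise) for American.
  V(3,0) = exp(-r*dt) * [p*0.000000 + (1-p)*0.000000] = 0.000000; exercise = 0.000000; V(3,0) = max -> 0.000000
  V(3,1) = exp(-r*dt) * [p*0.000000 + (1-p)*0.000000] = 0.000000; exercise = 0.000000; V(3,1) = max -> 0.000000
  V(3,2) = exp(-r*dt) * [p*0.000000 + (1-p)*0.008749] = 0.004423; exercise = 0.000000; V(3,2) = max -> 0.004423
  V(3,3) = exp(-r*dt) * [p*0.008749 + (1-p)*0.090136] = 0.049890; exercise = 0.050323; V(3,3) = max -> 0.050323
  V(2,0) = exp(-r*dt) * [p*0.000000 + (1-p)*0.000000] = 0.000000; exercise = 0.000000; V(2,0) = max -> 0.000000
  V(2,1) = exp(-r*dt) * [p*0.000000 + (1-p)*0.004423] = 0.002236; exercise = 0.000000; V(2,1) = max -> 0.002236
  V(2,2) = exp(-r*dt) * [p*0.004423 + (1-p)*0.050323] = 0.027626; exercise = 0.008749; V(2,2) = max -> 0.027626
  V(1,0) = exp(-r*dt) * [p*0.000000 + (1-p)*0.002236] = 0.001130; exercise = 0.000000; V(1,0) = max -> 0.001130
  V(1,1) = exp(-r*dt) * [p*0.002236 + (1-p)*0.027626] = 0.015071; exercise = 0.000000; V(1,1) = max -> 0.015071
  V(0,0) = exp(-r*dt) * [p*0.001130 + (1-p)*0.015071] = 0.008177; exercise = 0.000000; V(0,0) = max -> 0.008177


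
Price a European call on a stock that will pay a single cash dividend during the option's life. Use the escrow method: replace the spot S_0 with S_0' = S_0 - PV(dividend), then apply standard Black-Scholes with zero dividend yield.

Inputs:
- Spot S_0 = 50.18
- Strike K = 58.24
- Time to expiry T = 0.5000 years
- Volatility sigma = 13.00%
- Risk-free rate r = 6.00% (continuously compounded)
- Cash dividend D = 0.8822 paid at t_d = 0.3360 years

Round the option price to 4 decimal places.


PV(D) = D * exp(-r * t_d) = 0.8822 * 0.98004185 = 0.86459292
S_0' = S_0 - PV(D) = 50.1800 - 0.86459292 = 49.31540708
d1 = (ln(S_0'/K) + (r + sigma^2/2)*T) / (sigma*sqrt(T)) = -1.43717664
d2 = d1 - sigma*sqrt(T) = -1.52910052
exp(-rT) = 0.97044553
N(d1) = 0.07533390; N(d2) = 0.06311976
C = S_0' * N(d1) - K * exp(-rT) * N(d2) = 49.31540708 * 0.07533390 - 58.2400 * 0.97044553 * 0.06311976 = 0.1477

Answer: Price = 0.1477


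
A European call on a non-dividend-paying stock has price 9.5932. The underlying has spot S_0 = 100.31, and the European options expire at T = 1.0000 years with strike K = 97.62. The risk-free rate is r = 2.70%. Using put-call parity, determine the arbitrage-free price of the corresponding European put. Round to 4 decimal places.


Answer: Put price = 4.3027

Derivation:
Put-call parity: C - P = S_0 * exp(-qT) - K * exp(-rT).
S_0 * exp(-qT) = 100.3100 * 1.00000000 = 100.31000000
K * exp(-rT) = 97.6200 * 0.97336124 = 95.01952440
P = C - S*exp(-qT) + K*exp(-rT)
P = 9.5932 - 100.31000000 + 95.01952440 = 4.3027


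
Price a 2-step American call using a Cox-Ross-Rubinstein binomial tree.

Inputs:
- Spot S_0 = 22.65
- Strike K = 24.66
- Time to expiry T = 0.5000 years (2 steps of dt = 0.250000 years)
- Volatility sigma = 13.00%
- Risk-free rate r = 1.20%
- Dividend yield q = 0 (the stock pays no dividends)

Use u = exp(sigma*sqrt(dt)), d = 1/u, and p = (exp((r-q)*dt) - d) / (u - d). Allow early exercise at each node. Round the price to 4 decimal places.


dt = T/N = 0.250000
u = exp(sigma*sqrt(dt)) = 1.067159; d = 1/u = 0.937067
p = (exp((r-q)*dt) - d) / (u - d) = 0.506851
Discount per step: exp(-r*dt) = 0.997004
Stock lattice S(k, i) with i counting down-moves:
  k=0: S(0,0) = 22.6500
  k=1: S(1,0) = 24.1712; S(1,1) = 21.2246
  k=2: S(2,0) = 25.7945; S(2,1) = 22.6500; S(2,2) = 19.8889
Terminal payoffs V(N, i) = max(S_T - K, 0):
  V(2,0) = 1.134463; V(2,1) = 0.000000; V(2,2) = 0.000000
Backward induction: V(k, i) = exp(-r*dt) * [p * V(k+1, i) + (1-p) * V(k+1, i+1)]; then take max(V_cont, immediate exercise) for American.
  V(1,0) = exp(-r*dt) * [p*1.134463 + (1-p)*0.000000] = 0.573281; exercise = 0.000000; V(1,0) = max -> 0.573281
  V(1,1) = exp(-r*dt) * [p*0.000000 + (1-p)*0.000000] = 0.000000; exercise = 0.000000; V(1,1) = max -> 0.000000
  V(0,0) = exp(-r*dt) * [p*0.573281 + (1-p)*0.000000] = 0.289698; exercise = 0.000000; V(0,0) = max -> 0.289698

Answer: Price = V(0,0) = 0.2897


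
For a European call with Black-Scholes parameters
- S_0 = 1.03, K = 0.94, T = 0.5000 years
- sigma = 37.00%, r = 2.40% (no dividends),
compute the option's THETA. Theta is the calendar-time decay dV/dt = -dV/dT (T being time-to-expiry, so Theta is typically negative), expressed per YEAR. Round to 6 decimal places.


Answer: Theta = -0.107080

Derivation:
d1 = 0.5261608542; d2 = 0.2645313452
phi(d1) = 0.3473712607; exp(-qT) = 1.0000000000; exp(-rT) = 0.9880717129
Theta = -S*exp(-qT)*phi(d1)*sigma/(2*sqrt(T)) - r*K*exp(-rT)*N(d2) + q*S*exp(-qT)*N(d1)
N(d1) = 0.7006117750; N(d2) = 0.6043147426; sqrt(T) = 0.7071067812
Term 1 = -1.0300 * 1.0000000000 * 0.3473712607 * 0.3700 / (2 * 0.7071067812) = -0.0936090496
Term 2 = -0.0240 * 0.9400 * 0.9880717129 * 0.6043147426 = -0.0134707182
Term 3 = 0 (no dividend yield, q = 0)
Theta = -0.0936090496 + (-0.0134707182) + (0.0000000000) = -0.107080


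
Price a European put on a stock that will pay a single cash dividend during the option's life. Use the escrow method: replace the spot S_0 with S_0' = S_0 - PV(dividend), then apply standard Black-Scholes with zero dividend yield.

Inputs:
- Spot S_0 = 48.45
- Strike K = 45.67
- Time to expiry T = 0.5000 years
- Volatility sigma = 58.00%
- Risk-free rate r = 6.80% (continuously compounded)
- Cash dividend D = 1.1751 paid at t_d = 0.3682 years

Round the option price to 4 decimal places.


Answer: Price = 5.9525

Derivation:
PV(D) = D * exp(-r * t_d) = 1.1751 * 0.97527324 = 1.14604359
S_0' = S_0 - PV(D) = 48.4500 - 1.14604359 = 47.30395641
d1 = (ln(S_0'/K) + (r + sigma^2/2)*T) / (sigma*sqrt(T)) = 0.37367499
d2 = d1 - sigma*sqrt(T) = -0.03644694
exp(-rT) = 0.96657150
N(-d1) = 0.35432307; N(-d2) = 0.51453701
P = K * exp(-rT) * N(-d2) - S_0' * N(-d1) = 45.6700 * 0.96657150 * 0.51453701 - 47.30395641 * 0.35432307 = 5.9525


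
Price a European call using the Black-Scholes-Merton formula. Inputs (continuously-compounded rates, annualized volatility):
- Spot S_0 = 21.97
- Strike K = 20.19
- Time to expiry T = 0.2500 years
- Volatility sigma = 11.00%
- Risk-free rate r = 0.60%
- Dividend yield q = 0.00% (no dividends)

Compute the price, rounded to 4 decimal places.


Answer: Price = 1.8396

Derivation:
d1 = (ln(S/K) + (r - q + 0.5*sigma^2) * T) / (sigma * sqrt(T)) = 1.59096280
d2 = d1 - sigma * sqrt(T) = 1.53596280
exp(-rT) = 0.99850112; exp(-qT) = 1.00000000
C = S_0 * exp(-qT) * N(d1) - K * exp(-rT) * N(d2)
N(d1) = 0.94419103; N(d2) = 0.93772625
C = 21.9700 * 1.00000000 * 0.94419103 - 20.1900 * 0.99850112 * 0.93772625 = 1.8396


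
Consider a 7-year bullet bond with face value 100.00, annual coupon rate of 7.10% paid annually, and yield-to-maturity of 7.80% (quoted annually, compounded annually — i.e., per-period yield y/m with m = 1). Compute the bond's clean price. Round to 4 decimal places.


Answer: Price = 96.3305

Derivation:
Coupon per period c = face * coupon_rate / m = 7.100000
Periods per year m = 1; per-period yield y/m = 0.078000
Number of cashflows N = 7
Cashflows (t years, CF_t, discount factor 1/(1+y/m)^(m*t), PV):
  t = 1.0000: CF_t = 7.100000, DF = 0.927644, PV = 6.586271
  t = 2.0000: CF_t = 7.100000, DF = 0.860523, PV = 6.109713
  t = 3.0000: CF_t = 7.100000, DF = 0.798259, PV = 5.667638
  t = 4.0000: CF_t = 7.100000, DF = 0.740500, PV = 5.257549
  t = 5.0000: CF_t = 7.100000, DF = 0.686920, PV = 4.877132
  t = 6.0000: CF_t = 7.100000, DF = 0.637217, PV = 4.524242
  t = 7.0000: CF_t = 107.100000, DF = 0.591111, PV = 63.307935
Price P = sum_t PV_t = 96.330479


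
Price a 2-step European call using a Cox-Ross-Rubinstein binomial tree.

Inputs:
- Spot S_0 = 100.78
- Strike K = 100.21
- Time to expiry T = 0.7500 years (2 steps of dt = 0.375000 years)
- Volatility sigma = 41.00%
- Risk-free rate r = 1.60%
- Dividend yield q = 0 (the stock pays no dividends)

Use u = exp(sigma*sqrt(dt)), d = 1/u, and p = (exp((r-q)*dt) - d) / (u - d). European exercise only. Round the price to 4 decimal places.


dt = T/N = 0.375000
u = exp(sigma*sqrt(dt)) = 1.285404; d = 1/u = 0.777966
p = (exp((r-q)*dt) - d) / (u - d) = 0.449419
Discount per step: exp(-r*dt) = 0.994018
Stock lattice S(k, i) with i counting down-moves:
  k=0: S(0,0) = 100.7800
  k=1: S(1,0) = 129.5430; S(1,1) = 78.4034
  k=2: S(2,0) = 166.5150; S(2,1) = 100.7800; S(2,2) = 60.9952
Terminal payoffs V(N, i) = max(S_T - K, 0):
  V(2,0) = 66.304988; V(2,1) = 0.570000; V(2,2) = 0.000000
Backward induction: V(k, i) = exp(-r*dt) * [p * V(k+1, i) + (1-p) * V(k+1, i+1)].
  V(1,0) = exp(-r*dt) * [p*66.304988 + (1-p)*0.570000] = 29.932427
  V(1,1) = exp(-r*dt) * [p*0.570000 + (1-p)*0.000000] = 0.254637
  V(0,0) = exp(-r*dt) * [p*29.932427 + (1-p)*0.254637] = 13.511094

Answer: Price = V(0,0) = 13.5111


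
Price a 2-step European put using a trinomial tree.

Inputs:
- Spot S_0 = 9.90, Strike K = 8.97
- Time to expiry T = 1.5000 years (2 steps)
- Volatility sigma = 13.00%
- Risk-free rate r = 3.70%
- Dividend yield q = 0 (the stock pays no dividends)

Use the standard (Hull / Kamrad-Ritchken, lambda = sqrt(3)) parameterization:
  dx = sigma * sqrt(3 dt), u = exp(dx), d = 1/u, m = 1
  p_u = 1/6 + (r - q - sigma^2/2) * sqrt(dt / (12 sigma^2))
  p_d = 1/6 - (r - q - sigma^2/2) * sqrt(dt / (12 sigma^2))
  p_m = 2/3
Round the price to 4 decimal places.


Answer: Price = V(0,0) = 0.1429

Derivation:
dt = T/N = 0.750000; dx = sigma*sqrt(3*dt) = 0.195000
u = exp(dx) = 1.215311; d = 1/u = 0.822835
p_u = 0.221571, p_m = 0.666667, p_d = 0.111763
Discount per step: exp(-r*dt) = 0.972631
Stock lattice S(k, j) with j the centered position index:
  k=0: S(0,+0) = 9.9000
  k=1: S(1,-1) = 8.1461; S(1,+0) = 9.9000; S(1,+1) = 12.0316
  k=2: S(2,-2) = 6.7029; S(2,-1) = 8.1461; S(2,+0) = 9.9000; S(2,+1) = 12.0316; S(2,+2) = 14.6221
Terminal payoffs V(N, j) = max(K - S_T, 0):
  V(2,-2) = 2.267137; V(2,-1) = 0.823937; V(2,+0) = 0.000000; V(2,+1) = 0.000000; V(2,+2) = 0.000000
Backward induction: V(k, j) = exp(-r*dt) * [p_u * V(k+1, j+1) + p_m * V(k+1, j) + p_d * V(k+1, j-1)]
  V(1,-1) = exp(-r*dt) * [p_u*0.000000 + p_m*0.823937 + p_d*2.267137] = 0.780705
  V(1,+0) = exp(-r*dt) * [p_u*0.000000 + p_m*0.000000 + p_d*0.823937] = 0.089565
  V(1,+1) = exp(-r*dt) * [p_u*0.000000 + p_m*0.000000 + p_d*0.000000] = 0.000000
  V(0,+0) = exp(-r*dt) * [p_u*0.000000 + p_m*0.089565 + p_d*0.780705] = 0.142942


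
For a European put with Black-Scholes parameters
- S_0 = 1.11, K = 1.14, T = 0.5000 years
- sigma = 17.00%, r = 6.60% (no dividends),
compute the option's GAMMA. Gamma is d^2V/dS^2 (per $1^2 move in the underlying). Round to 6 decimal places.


d1 = 0.1127773167; d2 = -0.0074308361
phi(d1) = 0.3964133120; exp(-qT) = 1.0000000000; exp(-rT) = 0.9675385596
Gamma = exp(-qT) * phi(d1) / (S * sigma * sqrt(T)) = 1.0000000000 * 0.3964133120 / (1.1100 * 0.1700 * 0.7071067812) = 2.970923

Answer: Gamma = 2.970923


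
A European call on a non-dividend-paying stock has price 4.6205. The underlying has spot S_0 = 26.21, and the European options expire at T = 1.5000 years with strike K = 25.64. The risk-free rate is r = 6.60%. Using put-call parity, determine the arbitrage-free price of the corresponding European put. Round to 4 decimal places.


Answer: Put price = 1.6337

Derivation:
Put-call parity: C - P = S_0 * exp(-qT) - K * exp(-rT).
S_0 * exp(-qT) = 26.2100 * 1.00000000 = 26.21000000
K * exp(-rT) = 25.6400 * 0.90574271 = 23.22324303
P = C - S*exp(-qT) + K*exp(-rT)
P = 4.6205 - 26.21000000 + 23.22324303 = 1.6337


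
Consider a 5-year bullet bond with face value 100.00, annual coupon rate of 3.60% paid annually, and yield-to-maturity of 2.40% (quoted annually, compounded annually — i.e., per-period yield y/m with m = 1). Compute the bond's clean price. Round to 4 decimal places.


Answer: Price = 105.5911

Derivation:
Coupon per period c = face * coupon_rate / m = 3.600000
Periods per year m = 1; per-period yield y/m = 0.024000
Number of cashflows N = 5
Cashflows (t years, CF_t, discount factor 1/(1+y/m)^(m*t), PV):
  t = 1.0000: CF_t = 3.600000, DF = 0.976562, PV = 3.515625
  t = 2.0000: CF_t = 3.600000, DF = 0.953674, PV = 3.433228
  t = 3.0000: CF_t = 3.600000, DF = 0.931323, PV = 3.352761
  t = 4.0000: CF_t = 3.600000, DF = 0.909495, PV = 3.274181
  t = 5.0000: CF_t = 103.600000, DF = 0.888178, PV = 92.015284
Price P = sum_t PV_t = 105.591079


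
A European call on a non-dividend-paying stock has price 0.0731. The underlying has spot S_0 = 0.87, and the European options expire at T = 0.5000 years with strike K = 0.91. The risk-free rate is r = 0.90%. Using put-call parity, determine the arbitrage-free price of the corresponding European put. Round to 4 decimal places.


Put-call parity: C - P = S_0 * exp(-qT) - K * exp(-rT).
S_0 * exp(-qT) = 0.8700 * 1.00000000 = 0.87000000
K * exp(-rT) = 0.9100 * 0.99551011 = 0.90591420
P = C - S*exp(-qT) + K*exp(-rT)
P = 0.0731 - 0.87000000 + 0.90591420 = 0.1090

Answer: Put price = 0.1090


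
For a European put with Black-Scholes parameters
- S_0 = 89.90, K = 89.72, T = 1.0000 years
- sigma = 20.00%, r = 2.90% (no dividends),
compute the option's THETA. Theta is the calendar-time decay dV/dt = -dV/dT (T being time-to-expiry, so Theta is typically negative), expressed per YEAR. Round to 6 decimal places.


d1 = 0.2550211591; d2 = 0.0550211591
phi(d1) = 0.3861781726; exp(-qT) = 1.0000000000; exp(-rT) = 0.9714164645
Theta = -S*exp(-qT)*phi(d1)*sigma/(2*sqrt(T)) + r*K*exp(-rT)*N(-d2) - q*S*exp(-qT)*N(-d1)
N(-d1) = 0.3993533784; N(-d2) = 0.4780608034; sqrt(T) = 1.0000000000
Term 1 = -89.9000 * 1.0000000000 * 0.3861781726 * 0.2000 / (2 * 1.0000000000) = -3.4717417717
Term 2 = 0.0290 * 89.7200 * 0.9714164645 * 0.4780608034 = 1.2083030169
Term 3 = 0 (no dividend yield, q = 0)
Theta = -3.4717417717 + (1.2083030169) + (0.0000000000) = -2.263439

Answer: Theta = -2.263439


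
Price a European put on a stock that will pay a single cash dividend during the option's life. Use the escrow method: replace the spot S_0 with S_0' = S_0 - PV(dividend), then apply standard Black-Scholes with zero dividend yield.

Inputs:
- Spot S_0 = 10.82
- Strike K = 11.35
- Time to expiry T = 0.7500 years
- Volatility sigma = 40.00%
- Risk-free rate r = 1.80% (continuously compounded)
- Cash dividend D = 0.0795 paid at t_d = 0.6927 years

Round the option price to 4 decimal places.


Answer: Price = 1.7473

Derivation:
PV(D) = D * exp(-r * t_d) = 0.0795 * 0.98760881 = 0.07851490
S_0' = S_0 - PV(D) = 10.8200 - 0.07851490 = 10.74148510
d1 = (ln(S_0'/K) + (r + sigma^2/2)*T) / (sigma*sqrt(T)) = 0.05310356
d2 = d1 - sigma*sqrt(T) = -0.29330660
exp(-rT) = 0.98659072
N(-d1) = 0.47882470; N(-d2) = 0.61535610
P = K * exp(-rT) * N(-d2) - S_0' * N(-d1) = 11.3500 * 0.98659072 * 0.61535610 - 10.74148510 * 0.47882470 = 1.7473


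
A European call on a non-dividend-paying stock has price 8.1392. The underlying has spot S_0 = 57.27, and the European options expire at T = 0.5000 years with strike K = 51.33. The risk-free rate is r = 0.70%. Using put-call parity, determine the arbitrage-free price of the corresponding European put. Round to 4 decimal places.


Answer: Put price = 2.0199

Derivation:
Put-call parity: C - P = S_0 * exp(-qT) - K * exp(-rT).
S_0 * exp(-qT) = 57.2700 * 1.00000000 = 57.27000000
K * exp(-rT) = 51.3300 * 0.99650612 = 51.15065903
P = C - S*exp(-qT) + K*exp(-rT)
P = 8.1392 - 57.27000000 + 51.15065903 = 2.0199


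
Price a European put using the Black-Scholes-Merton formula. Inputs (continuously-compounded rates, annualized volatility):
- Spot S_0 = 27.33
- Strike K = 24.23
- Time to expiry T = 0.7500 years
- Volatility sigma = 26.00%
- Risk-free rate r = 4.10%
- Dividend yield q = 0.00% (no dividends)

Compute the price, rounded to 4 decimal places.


Answer: Price = 0.8527

Derivation:
d1 = (ln(S/K) + (r - q + 0.5*sigma^2) * T) / (sigma * sqrt(T)) = 0.78383500
d2 = d1 - sigma * sqrt(T) = 0.55866839
exp(-rT) = 0.96971797; exp(-qT) = 1.00000000
P = K * exp(-rT) * N(-d2) - S_0 * exp(-qT) * N(-d1)
N(-d1) = 0.21656847; N(-d2) = 0.28819403
P = 24.2300 * 0.96971797 * 0.28819403 - 27.3300 * 1.00000000 * 0.21656847 = 0.8527


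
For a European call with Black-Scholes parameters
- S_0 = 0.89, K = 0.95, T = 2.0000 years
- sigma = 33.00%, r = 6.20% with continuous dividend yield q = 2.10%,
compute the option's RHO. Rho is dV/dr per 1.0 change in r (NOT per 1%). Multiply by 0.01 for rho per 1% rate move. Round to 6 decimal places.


Answer: Rho = 0.707864

Derivation:
d1 = 0.2692565731; d2 = -0.1974339025
phi(d1) = 0.3847397742; exp(-qT) = 0.9588697806; exp(-rT) = 0.8833798409
N(d2) = 0.4217440007
Rho = K*T*exp(-rT)*N(d2) = 0.9500 * 2.0000 * 0.8833798409 * 0.4217440007 = 0.707864


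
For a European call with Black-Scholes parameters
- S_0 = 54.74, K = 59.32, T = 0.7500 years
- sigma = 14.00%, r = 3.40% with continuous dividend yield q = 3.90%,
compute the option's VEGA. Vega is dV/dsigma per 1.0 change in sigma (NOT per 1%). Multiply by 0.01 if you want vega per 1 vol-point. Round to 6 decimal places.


d1 = -0.6330382897; d2 = -0.7542818462
phi(d1) = 0.3265058963; exp(-qT) = 0.9711736407; exp(-rT) = 0.9748223790
Vega = S * exp(-qT) * phi(d1) * sqrt(T) = 54.7400 * 0.9711736407 * 0.3265058963 * 0.8660254038 = 15.032227

Answer: Vega = 15.032227


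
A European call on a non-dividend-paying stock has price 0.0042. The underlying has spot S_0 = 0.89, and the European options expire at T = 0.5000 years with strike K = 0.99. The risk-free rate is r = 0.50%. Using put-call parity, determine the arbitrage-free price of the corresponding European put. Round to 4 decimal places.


Put-call parity: C - P = S_0 * exp(-qT) - K * exp(-rT).
S_0 * exp(-qT) = 0.8900 * 1.00000000 = 0.89000000
K * exp(-rT) = 0.9900 * 0.99750312 = 0.98752809
P = C - S*exp(-qT) + K*exp(-rT)
P = 0.0042 - 0.89000000 + 0.98752809 = 0.1017

Answer: Put price = 0.1017


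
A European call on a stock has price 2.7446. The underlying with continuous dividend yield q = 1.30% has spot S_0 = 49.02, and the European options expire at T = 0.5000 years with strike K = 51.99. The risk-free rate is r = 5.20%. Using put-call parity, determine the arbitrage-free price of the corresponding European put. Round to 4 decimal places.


Answer: Put price = 4.6979

Derivation:
Put-call parity: C - P = S_0 * exp(-qT) - K * exp(-rT).
S_0 * exp(-qT) = 49.0200 * 0.99352108 = 48.70240331
K * exp(-rT) = 51.9900 * 0.97433509 = 50.65568131
P = C - S*exp(-qT) + K*exp(-rT)
P = 2.7446 - 48.70240331 + 50.65568131 = 4.6979


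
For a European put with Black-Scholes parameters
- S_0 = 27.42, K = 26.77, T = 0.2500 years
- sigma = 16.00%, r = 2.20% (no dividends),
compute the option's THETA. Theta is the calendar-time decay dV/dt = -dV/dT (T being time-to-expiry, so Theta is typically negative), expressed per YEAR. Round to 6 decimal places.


d1 = 0.4086352075; d2 = 0.3286352075
phi(d1) = 0.3669866162; exp(-qT) = 1.0000000000; exp(-rT) = 0.9945150973
Theta = -S*exp(-qT)*phi(d1)*sigma/(2*sqrt(T)) + r*K*exp(-rT)*N(-d2) - q*S*exp(-qT)*N(-d1)
N(-d1) = 0.3414036946; N(-d2) = 0.3712157166; sqrt(T) = 0.5000000000
Term 1 = -27.4200 * 1.0000000000 * 0.3669866162 * 0.1600 / (2 * 0.5000000000) = -1.6100436826
Term 2 = 0.0220 * 26.7700 * 0.9945150973 * 0.3712157166 = 0.2174246540
Term 3 = 0 (no dividend yield, q = 0)
Theta = -1.6100436826 + (0.2174246540) + (0.0000000000) = -1.392619

Answer: Theta = -1.392619


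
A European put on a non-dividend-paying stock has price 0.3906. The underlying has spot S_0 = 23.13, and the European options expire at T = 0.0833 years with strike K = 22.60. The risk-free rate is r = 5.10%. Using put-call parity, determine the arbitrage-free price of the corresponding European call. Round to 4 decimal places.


Put-call parity: C - P = S_0 * exp(-qT) - K * exp(-rT).
S_0 * exp(-qT) = 23.1300 * 1.00000000 = 23.13000000
K * exp(-rT) = 22.6000 * 0.99576071 = 22.50419207
C = P + S*exp(-qT) - K*exp(-rT)
C = 0.3906 + 23.13000000 - 22.50419207 = 1.0164

Answer: Call price = 1.0164


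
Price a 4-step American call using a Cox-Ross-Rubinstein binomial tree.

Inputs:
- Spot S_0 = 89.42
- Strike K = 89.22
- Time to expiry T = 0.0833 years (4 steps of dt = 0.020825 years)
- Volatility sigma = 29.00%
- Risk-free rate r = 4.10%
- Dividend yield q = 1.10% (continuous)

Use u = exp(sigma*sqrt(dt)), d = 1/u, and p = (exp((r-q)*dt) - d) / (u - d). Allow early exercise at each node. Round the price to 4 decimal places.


dt = T/N = 0.020825
u = exp(sigma*sqrt(dt)) = 1.042738; d = 1/u = 0.959014
p = (exp((r-q)*dt) - d) / (u - d) = 0.497004
Discount per step: exp(-r*dt) = 0.999147
Stock lattice S(k, i) with i counting down-moves:
  k=0: S(0,0) = 89.4200
  k=1: S(1,0) = 93.2416; S(1,1) = 85.7550
  k=2: S(2,0) = 97.2265; S(2,1) = 89.4200; S(2,2) = 82.2403
  k=3: S(3,0) = 101.3817; S(3,1) = 93.2416; S(3,2) = 85.7550; S(3,3) = 78.8696
  k=4: S(4,0) = 105.7145; S(4,1) = 97.2265; S(4,2) = 89.4200; S(4,3) = 82.2403; S(4,4) = 75.6371
Terminal payoffs V(N, i) = max(S_T - K, 0):
  V(4,0) = 16.494542; V(4,1) = 8.006510; V(4,2) = 0.200000; V(4,3) = 0.000000; V(4,4) = 0.000000
Backward induction: V(k, i) = exp(-r*dt) * [p * V(k+1, i) + (1-p) * V(k+1, i+1)]; then take max(V_cont, immediate exercise) for American.
  V(3,0) = exp(-r*dt) * [p*16.494542 + (1-p)*8.006510] = 12.214658; exercise = 12.161734; V(3,0) = max -> 12.214658
  V(3,1) = exp(-r*dt) * [p*8.006510 + (1-p)*0.200000] = 4.076381; exercise = 4.021592; V(3,1) = max -> 4.076381
  V(3,2) = exp(-r*dt) * [p*0.200000 + (1-p)*0.000000] = 0.099316; exercise = 0.000000; V(3,2) = max -> 0.099316
  V(3,3) = exp(-r*dt) * [p*0.000000 + (1-p)*0.000000] = 0.000000; exercise = 0.000000; V(3,3) = max -> 0.000000
  V(2,0) = exp(-r*dt) * [p*12.214658 + (1-p)*4.076381] = 8.114203; exercise = 8.006510; V(2,0) = max -> 8.114203
  V(2,1) = exp(-r*dt) * [p*4.076381 + (1-p)*0.099316] = 2.074160; exercise = 0.200000; V(2,1) = max -> 2.074160
  V(2,2) = exp(-r*dt) * [p*0.099316 + (1-p)*0.000000] = 0.049318; exercise = 0.000000; V(2,2) = max -> 0.049318
  V(1,0) = exp(-r*dt) * [p*8.114203 + (1-p)*2.074160] = 5.071750; exercise = 4.021592; V(1,0) = max -> 5.071750
  V(1,1) = exp(-r*dt) * [p*2.074160 + (1-p)*0.049318] = 1.054771; exercise = 0.000000; V(1,1) = max -> 1.054771
  V(0,0) = exp(-r*dt) * [p*5.071750 + (1-p)*1.054771] = 3.048620; exercise = 0.200000; V(0,0) = max -> 3.048620

Answer: Price = V(0,0) = 3.0486


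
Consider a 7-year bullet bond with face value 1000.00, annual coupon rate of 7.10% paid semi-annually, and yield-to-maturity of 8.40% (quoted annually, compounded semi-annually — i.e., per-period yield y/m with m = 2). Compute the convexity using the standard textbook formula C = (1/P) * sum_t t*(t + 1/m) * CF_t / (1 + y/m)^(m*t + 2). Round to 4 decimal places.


Coupon per period c = face * coupon_rate / m = 35.500000
Periods per year m = 2; per-period yield y/m = 0.042000
Number of cashflows N = 14
Cashflows (t years, CF_t, discount factor 1/(1+y/m)^(m*t), PV):
  t = 0.5000: CF_t = 35.500000, DF = 0.959693, PV = 34.069098
  t = 1.0000: CF_t = 35.500000, DF = 0.921010, PV = 32.695871
  t = 1.5000: CF_t = 35.500000, DF = 0.883887, PV = 31.377995
  t = 2.0000: CF_t = 35.500000, DF = 0.848260, PV = 30.113239
  t = 2.5000: CF_t = 35.500000, DF = 0.814069, PV = 28.899462
  t = 3.0000: CF_t = 35.500000, DF = 0.781257, PV = 27.734608
  t = 3.5000: CF_t = 35.500000, DF = 0.749766, PV = 26.616707
  t = 4.0000: CF_t = 35.500000, DF = 0.719545, PV = 25.543864
  t = 4.5000: CF_t = 35.500000, DF = 0.690543, PV = 24.514265
  t = 5.0000: CF_t = 35.500000, DF = 0.662709, PV = 23.526166
  t = 5.5000: CF_t = 35.500000, DF = 0.635997, PV = 22.577895
  t = 6.0000: CF_t = 35.500000, DF = 0.610362, PV = 21.667845
  t = 6.5000: CF_t = 35.500000, DF = 0.585760, PV = 20.794477
  t = 7.0000: CF_t = 1035.500000, DF = 0.562150, PV = 582.105949
Price P = sum_t PV_t = 932.237444
Convexity numerator sum_t t*(t + 1/m) * CF_t / (1+y/m)^(m*t + 2):
  t = 0.5000: term = 15.688998
  t = 1.0000: term = 45.169859
  t = 1.5000: term = 86.698386
  t = 2.0000: term = 138.673042
  t = 2.5000: term = 199.625301
  t = 3.0000: term = 268.210577
  t = 3.5000: term = 343.199715
  t = 4.0000: term = 423.470994
  t = 4.5000: term = 508.002632
  t = 5.0000: term = 595.865745
  t = 5.5000: term = 686.217748
  t = 6.0000: term = 778.296172
  t = 6.5000: term = 871.412861
  t = 7.0000: term = 28146.597534
Convexity = (1/P) * sum = 33107.129564 / 932.237444 = 35.513623

Answer: Convexity = 35.5136


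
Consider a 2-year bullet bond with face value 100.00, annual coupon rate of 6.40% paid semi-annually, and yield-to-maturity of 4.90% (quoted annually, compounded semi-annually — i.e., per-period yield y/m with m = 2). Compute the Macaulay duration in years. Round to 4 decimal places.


Coupon per period c = face * coupon_rate / m = 3.200000
Periods per year m = 2; per-period yield y/m = 0.024500
Number of cashflows N = 4
Cashflows (t years, CF_t, discount factor 1/(1+y/m)^(m*t), PV):
  t = 0.5000: CF_t = 3.200000, DF = 0.976086, PV = 3.123475
  t = 1.0000: CF_t = 3.200000, DF = 0.952744, PV = 3.048780
  t = 1.5000: CF_t = 3.200000, DF = 0.929960, PV = 2.975871
  t = 2.0000: CF_t = 103.200000, DF = 0.907721, PV = 93.676757
Price P = sum_t PV_t = 102.824882
Macaulay numerator sum_t t * PV_t:
  t * PV_t at t = 0.5000: 1.561737
  t * PV_t at t = 1.0000: 3.048780
  t * PV_t at t = 1.5000: 4.463806
  t * PV_t at t = 2.0000: 187.353514
Macaulay duration D = (sum_t t * PV_t) / P = 196.427837 / 102.824882 = 1.910314

Answer: Macaulay duration = 1.9103 years


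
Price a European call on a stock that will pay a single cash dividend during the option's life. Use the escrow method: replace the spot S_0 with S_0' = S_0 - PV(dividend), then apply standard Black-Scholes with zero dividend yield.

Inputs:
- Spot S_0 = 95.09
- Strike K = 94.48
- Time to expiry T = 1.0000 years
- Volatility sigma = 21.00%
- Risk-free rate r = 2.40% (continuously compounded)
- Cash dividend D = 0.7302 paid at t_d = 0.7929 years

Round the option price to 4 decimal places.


Answer: Price = 8.9158

Derivation:
PV(D) = D * exp(-r * t_d) = 0.7302 * 0.98115032 = 0.71643596
S_0' = S_0 - PV(D) = 95.0900 - 0.71643596 = 94.37356404
d1 = (ln(S_0'/K) + (r + sigma^2/2)*T) / (sigma*sqrt(T)) = 0.21391819
d2 = d1 - sigma*sqrt(T) = 0.00391819
exp(-rT) = 0.97628571
N(d1) = 0.58469457; N(d2) = 0.50156313
C = S_0' * N(d1) - K * exp(-rT) * N(d2) = 94.37356404 * 0.58469457 - 94.4800 * 0.97628571 * 0.50156313 = 8.9158


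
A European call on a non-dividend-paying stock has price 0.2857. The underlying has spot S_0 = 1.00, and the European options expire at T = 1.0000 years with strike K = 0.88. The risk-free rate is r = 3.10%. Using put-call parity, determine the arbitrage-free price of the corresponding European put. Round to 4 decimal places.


Put-call parity: C - P = S_0 * exp(-qT) - K * exp(-rT).
S_0 * exp(-qT) = 1.0000 * 1.00000000 = 1.00000000
K * exp(-rT) = 0.8800 * 0.96947557 = 0.85313850
P = C - S*exp(-qT) + K*exp(-rT)
P = 0.2857 - 1.00000000 + 0.85313850 = 0.1388

Answer: Put price = 0.1388


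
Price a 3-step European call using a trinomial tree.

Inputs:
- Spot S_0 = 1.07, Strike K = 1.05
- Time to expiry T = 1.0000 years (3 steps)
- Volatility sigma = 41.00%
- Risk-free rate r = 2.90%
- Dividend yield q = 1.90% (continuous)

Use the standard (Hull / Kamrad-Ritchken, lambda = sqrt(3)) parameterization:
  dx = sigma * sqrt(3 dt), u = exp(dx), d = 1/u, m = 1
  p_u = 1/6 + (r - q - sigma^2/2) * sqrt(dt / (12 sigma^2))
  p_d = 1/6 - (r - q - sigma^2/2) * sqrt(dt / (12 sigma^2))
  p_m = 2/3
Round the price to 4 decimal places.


dt = T/N = 0.333333; dx = sigma*sqrt(3*dt) = 0.410000
u = exp(dx) = 1.506818; d = 1/u = 0.663650
p_u = 0.136565, p_m = 0.666667, p_d = 0.196768
Discount per step: exp(-r*dt) = 0.990380
Stock lattice S(k, j) with j the centered position index:
  k=0: S(0,+0) = 1.0700
  k=1: S(1,-1) = 0.7101; S(1,+0) = 1.0700; S(1,+1) = 1.6123
  k=2: S(2,-2) = 0.4713; S(2,-1) = 0.7101; S(2,+0) = 1.0700; S(2,+1) = 1.6123; S(2,+2) = 2.4294
  k=3: S(3,-3) = 0.3128; S(3,-2) = 0.4713; S(3,-1) = 0.7101; S(3,+0) = 1.0700; S(3,+1) = 1.6123; S(3,+2) = 2.4294; S(3,+3) = 3.6607
Terminal payoffs V(N, j) = max(S_T - K, 0):
  V(3,-3) = 0.000000; V(3,-2) = 0.000000; V(3,-1) = 0.000000; V(3,+0) = 0.020000; V(3,+1) = 0.562295; V(3,+2) = 1.379435; V(3,+3) = 2.610716
Backward induction: V(k, j) = exp(-r*dt) * [p_u * V(k+1, j+1) + p_m * V(k+1, j) + p_d * V(k+1, j-1)]
  V(2,-2) = exp(-r*dt) * [p_u*0.000000 + p_m*0.000000 + p_d*0.000000] = 0.000000
  V(2,-1) = exp(-r*dt) * [p_u*0.020000 + p_m*0.000000 + p_d*0.000000] = 0.002705
  V(2,+0) = exp(-r*dt) * [p_u*0.562295 + p_m*0.020000 + p_d*0.000000] = 0.089256
  V(2,+1) = exp(-r*dt) * [p_u*1.379435 + p_m*0.562295 + p_d*0.020000] = 0.561725
  V(2,+2) = exp(-r*dt) * [p_u*2.610716 + p_m*1.379435 + p_d*0.562295] = 1.373456
  V(1,-1) = exp(-r*dt) * [p_u*0.089256 + p_m*0.002705 + p_d*0.000000] = 0.013858
  V(1,+0) = exp(-r*dt) * [p_u*0.561725 + p_m*0.089256 + p_d*0.002705] = 0.135433
  V(1,+1) = exp(-r*dt) * [p_u*1.373456 + p_m*0.561725 + p_d*0.089256] = 0.574036
  V(0,+0) = exp(-r*dt) * [p_u*0.574036 + p_m*0.135433 + p_d*0.013858] = 0.169760

Answer: Price = V(0,0) = 0.1698


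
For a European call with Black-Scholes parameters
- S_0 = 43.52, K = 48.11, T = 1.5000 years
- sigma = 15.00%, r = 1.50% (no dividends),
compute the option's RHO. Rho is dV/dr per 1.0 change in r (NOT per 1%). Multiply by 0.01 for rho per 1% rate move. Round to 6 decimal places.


Answer: Rho = 21.394598

Derivation:
d1 = -0.3314674187; d2 = -0.5151791494
phi(d1) = 0.3776173650; exp(-qT) = 1.0000000000; exp(-rT) = 0.9777512372
N(d2) = 0.3032139189
Rho = K*T*exp(-rT)*N(d2) = 48.1100 * 1.5000 * 0.9777512372 * 0.3032139189 = 21.394598


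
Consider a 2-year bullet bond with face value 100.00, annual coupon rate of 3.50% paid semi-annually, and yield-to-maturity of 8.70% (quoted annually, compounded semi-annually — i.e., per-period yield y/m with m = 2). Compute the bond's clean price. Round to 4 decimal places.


Answer: Price = 90.6396

Derivation:
Coupon per period c = face * coupon_rate / m = 1.750000
Periods per year m = 2; per-period yield y/m = 0.043500
Number of cashflows N = 4
Cashflows (t years, CF_t, discount factor 1/(1+y/m)^(m*t), PV):
  t = 0.5000: CF_t = 1.750000, DF = 0.958313, PV = 1.677048
  t = 1.0000: CF_t = 1.750000, DF = 0.918365, PV = 1.607138
  t = 1.5000: CF_t = 1.750000, DF = 0.880081, PV = 1.540142
  t = 2.0000: CF_t = 101.750000, DF = 0.843393, PV = 85.815276
Price P = sum_t PV_t = 90.639604


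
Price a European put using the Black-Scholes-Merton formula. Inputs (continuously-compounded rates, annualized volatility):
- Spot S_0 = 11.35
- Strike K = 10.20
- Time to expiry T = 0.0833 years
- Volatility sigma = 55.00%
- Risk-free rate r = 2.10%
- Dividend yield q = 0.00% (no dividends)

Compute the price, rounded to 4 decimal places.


d1 = (ln(S/K) + (r - q + 0.5*sigma^2) * T) / (sigma * sqrt(T)) = 0.76337898
d2 = d1 - sigma * sqrt(T) = 0.60463941
exp(-rT) = 0.99825223; exp(-qT) = 1.00000000
P = K * exp(-rT) * N(-d2) - S_0 * exp(-qT) * N(-d1)
N(-d1) = 0.22261871; N(-d2) = 0.27270931
P = 10.2000 * 0.99825223 * 0.27270931 - 11.3500 * 1.00000000 * 0.22261871 = 0.2501

Answer: Price = 0.2501


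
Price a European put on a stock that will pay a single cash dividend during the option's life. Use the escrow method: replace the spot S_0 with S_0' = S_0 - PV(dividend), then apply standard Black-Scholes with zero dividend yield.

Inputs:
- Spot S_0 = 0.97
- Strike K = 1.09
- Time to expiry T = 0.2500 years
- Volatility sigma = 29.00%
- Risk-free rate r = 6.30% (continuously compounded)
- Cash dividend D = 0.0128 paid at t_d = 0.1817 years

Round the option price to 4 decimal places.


PV(D) = D * exp(-r * t_d) = 0.0128 * 0.98861817 = 0.01265431
S_0' = S_0 - PV(D) = 0.9700 - 0.01265431 = 0.95734569
d1 = (ln(S_0'/K) + (r + sigma^2/2)*T) / (sigma*sqrt(T)) = -0.71383399
d2 = d1 - sigma*sqrt(T) = -0.85883399
exp(-rT) = 0.98437338
N(-d1) = 0.76233508; N(-d2) = 0.80478395
P = K * exp(-rT) * N(-d2) - S_0' * N(-d1) = 1.0900 * 0.98437338 * 0.80478395 - 0.95734569 * 0.76233508 = 0.1337

Answer: Price = 0.1337


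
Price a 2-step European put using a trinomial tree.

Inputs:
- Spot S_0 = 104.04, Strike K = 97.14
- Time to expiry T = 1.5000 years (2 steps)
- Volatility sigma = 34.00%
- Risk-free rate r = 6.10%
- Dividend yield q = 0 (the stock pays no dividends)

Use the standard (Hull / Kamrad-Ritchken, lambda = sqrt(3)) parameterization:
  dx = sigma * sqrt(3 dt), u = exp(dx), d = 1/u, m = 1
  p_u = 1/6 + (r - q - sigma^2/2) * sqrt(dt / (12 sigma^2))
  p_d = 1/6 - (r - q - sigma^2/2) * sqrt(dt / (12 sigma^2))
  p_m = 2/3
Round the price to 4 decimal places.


dt = T/N = 0.750000; dx = sigma*sqrt(3*dt) = 0.510000
u = exp(dx) = 1.665291; d = 1/u = 0.600496
p_u = 0.169020, p_m = 0.666667, p_d = 0.164314
Discount per step: exp(-r*dt) = 0.955281
Stock lattice S(k, j) with j the centered position index:
  k=0: S(0,+0) = 104.0400
  k=1: S(1,-1) = 62.4756; S(1,+0) = 104.0400; S(1,+1) = 173.2569
  k=2: S(2,-2) = 37.5163; S(2,-1) = 62.4756; S(2,+0) = 104.0400; S(2,+1) = 173.2569; S(2,+2) = 288.5232
Terminal payoffs V(N, j) = max(K - S_T, 0):
  V(2,-2) = 59.623702; V(2,-1) = 34.664440; V(2,+0) = 0.000000; V(2,+1) = 0.000000; V(2,+2) = 0.000000
Backward induction: V(k, j) = exp(-r*dt) * [p_u * V(k+1, j+1) + p_m * V(k+1, j) + p_d * V(k+1, j-1)]
  V(1,-1) = exp(-r*dt) * [p_u*0.000000 + p_m*34.664440 + p_d*59.623702] = 31.435060
  V(1,+0) = exp(-r*dt) * [p_u*0.000000 + p_m*0.000000 + p_d*34.664440] = 5.441129
  V(1,+1) = exp(-r*dt) * [p_u*0.000000 + p_m*0.000000 + p_d*0.000000] = 0.000000
  V(0,+0) = exp(-r*dt) * [p_u*0.000000 + p_m*5.441129 + p_d*31.435060] = 8.399432

Answer: Price = V(0,0) = 8.3994


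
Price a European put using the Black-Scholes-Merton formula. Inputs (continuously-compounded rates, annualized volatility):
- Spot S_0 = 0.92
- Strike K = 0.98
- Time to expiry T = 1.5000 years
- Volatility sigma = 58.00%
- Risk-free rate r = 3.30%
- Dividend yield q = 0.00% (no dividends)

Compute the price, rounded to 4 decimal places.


d1 = (ln(S/K) + (r - q + 0.5*sigma^2) * T) / (sigma * sqrt(T)) = 0.33591950
d2 = d1 - sigma * sqrt(T) = -0.37443252
exp(-rT) = 0.95170516; exp(-qT) = 1.00000000
P = K * exp(-rT) * N(-d2) - S_0 * exp(-qT) * N(-d1)
N(-d1) = 0.36846579; N(-d2) = 0.64595873
P = 0.9800 * 0.95170516 * 0.64595873 - 0.9200 * 1.00000000 * 0.36846579 = 0.2635

Answer: Price = 0.2635


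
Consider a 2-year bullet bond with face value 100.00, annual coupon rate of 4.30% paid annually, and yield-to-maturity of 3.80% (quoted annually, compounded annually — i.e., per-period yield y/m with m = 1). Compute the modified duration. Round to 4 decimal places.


Answer: Modified duration = 1.8872

Derivation:
Coupon per period c = face * coupon_rate / m = 4.300000
Periods per year m = 1; per-period yield y/m = 0.038000
Number of cashflows N = 2
Cashflows (t years, CF_t, discount factor 1/(1+y/m)^(m*t), PV):
  t = 1.0000: CF_t = 4.300000, DF = 0.963391, PV = 4.142582
  t = 2.0000: CF_t = 104.300000, DF = 0.928122, PV = 96.803175
Price P = sum_t PV_t = 100.945757
First compute Macaulay numerator sum_t t * PV_t:
  t * PV_t at t = 1.0000: 4.142582
  t * PV_t at t = 2.0000: 193.606350
Macaulay duration D = 197.748932 / 100.945757 = 1.958962
Modified duration = D / (1 + y/m) = 1.958962 / (1 + 0.038000) = 1.887247


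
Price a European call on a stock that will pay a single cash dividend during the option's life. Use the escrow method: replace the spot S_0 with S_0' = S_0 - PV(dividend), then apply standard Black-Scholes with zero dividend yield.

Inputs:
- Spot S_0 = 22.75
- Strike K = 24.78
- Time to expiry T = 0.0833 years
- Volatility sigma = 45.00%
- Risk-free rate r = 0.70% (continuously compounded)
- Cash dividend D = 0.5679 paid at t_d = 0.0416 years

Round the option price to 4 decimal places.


Answer: Price = 0.3354

Derivation:
PV(D) = D * exp(-r * t_d) = 0.5679 * 0.99970884 = 0.56773465
S_0' = S_0 - PV(D) = 22.7500 - 0.56773465 = 22.18226535
d1 = (ln(S_0'/K) + (r + sigma^2/2)*T) / (sigma*sqrt(T)) = -0.78324793
d2 = d1 - sigma*sqrt(T) = -0.91312576
exp(-rT) = 0.99941707
N(d1) = 0.21674077; N(d2) = 0.18058820
C = S_0' * N(d1) - K * exp(-rT) * N(d2) = 22.18226535 * 0.21674077 - 24.7800 * 0.99941707 * 0.18058820 = 0.3354


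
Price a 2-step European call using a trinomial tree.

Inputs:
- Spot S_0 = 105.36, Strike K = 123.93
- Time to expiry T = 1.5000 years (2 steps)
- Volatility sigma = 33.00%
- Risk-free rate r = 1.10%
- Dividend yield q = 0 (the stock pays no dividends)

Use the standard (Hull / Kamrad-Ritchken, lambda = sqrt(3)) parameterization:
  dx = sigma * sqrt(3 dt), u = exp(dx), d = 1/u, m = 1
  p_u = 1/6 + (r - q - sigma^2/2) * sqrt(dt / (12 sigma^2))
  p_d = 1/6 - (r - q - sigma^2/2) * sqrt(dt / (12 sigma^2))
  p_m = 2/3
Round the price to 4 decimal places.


dt = T/N = 0.750000; dx = sigma*sqrt(3*dt) = 0.495000
u = exp(dx) = 1.640498; d = 1/u = 0.609571
p_u = 0.133750, p_m = 0.666667, p_d = 0.199583
Discount per step: exp(-r*dt) = 0.991784
Stock lattice S(k, j) with j the centered position index:
  k=0: S(0,+0) = 105.3600
  k=1: S(1,-1) = 64.2244; S(1,+0) = 105.3600; S(1,+1) = 172.8429
  k=2: S(2,-2) = 39.1493; S(2,-1) = 64.2244; S(2,+0) = 105.3600; S(2,+1) = 172.8429; S(2,+2) = 283.5485
Terminal payoffs V(N, j) = max(S_T - K, 0):
  V(2,-2) = 0.000000; V(2,-1) = 0.000000; V(2,+0) = 0.000000; V(2,+1) = 48.912894; V(2,+2) = 159.618464
Backward induction: V(k, j) = exp(-r*dt) * [p_u * V(k+1, j+1) + p_m * V(k+1, j) + p_d * V(k+1, j-1)]
  V(1,-1) = exp(-r*dt) * [p_u*0.000000 + p_m*0.000000 + p_d*0.000000] = 0.000000
  V(1,+0) = exp(-r*dt) * [p_u*48.912894 + p_m*0.000000 + p_d*0.000000] = 6.488349
  V(1,+1) = exp(-r*dt) * [p_u*159.618464 + p_m*48.912894 + p_d*0.000000] = 53.514247
  V(0,+0) = exp(-r*dt) * [p_u*53.514247 + p_m*6.488349 + p_d*0.000000] = 11.388751

Answer: Price = V(0,0) = 11.3888


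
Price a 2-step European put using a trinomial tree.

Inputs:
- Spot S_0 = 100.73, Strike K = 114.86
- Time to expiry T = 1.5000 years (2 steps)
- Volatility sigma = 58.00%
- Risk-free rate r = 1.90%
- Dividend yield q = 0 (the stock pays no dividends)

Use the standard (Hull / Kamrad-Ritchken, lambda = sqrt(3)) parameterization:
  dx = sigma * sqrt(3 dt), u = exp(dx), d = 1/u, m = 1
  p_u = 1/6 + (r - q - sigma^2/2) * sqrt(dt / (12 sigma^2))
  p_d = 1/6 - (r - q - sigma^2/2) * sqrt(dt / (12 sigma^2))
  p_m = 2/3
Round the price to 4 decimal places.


dt = T/N = 0.750000; dx = sigma*sqrt(3*dt) = 0.870000
u = exp(dx) = 2.386911; d = 1/u = 0.418952
p_u = 0.102356, p_m = 0.666667, p_d = 0.230977
Discount per step: exp(-r*dt) = 0.985851
Stock lattice S(k, j) with j the centered position index:
  k=0: S(0,+0) = 100.7300
  k=1: S(1,-1) = 42.2010; S(1,+0) = 100.7300; S(1,+1) = 240.4335
  k=2: S(2,-2) = 17.6802; S(2,-1) = 42.2010; S(2,+0) = 100.7300; S(2,+1) = 240.4335; S(2,+2) = 573.8934
Terminal payoffs V(N, j) = max(K - S_T, 0):
  V(2,-2) = 97.179830; V(2,-1) = 72.659010; V(2,+0) = 14.130000; V(2,+1) = 0.000000; V(2,+2) = 0.000000
Backward induction: V(k, j) = exp(-r*dt) * [p_u * V(k+1, j+1) + p_m * V(k+1, j) + p_d * V(k+1, j-1)]
  V(1,-1) = exp(-r*dt) * [p_u*14.130000 + p_m*72.659010 + p_d*97.179830] = 71.308521
  V(1,+0) = exp(-r*dt) * [p_u*0.000000 + p_m*14.130000 + p_d*72.659010] = 25.831822
  V(1,+1) = exp(-r*dt) * [p_u*0.000000 + p_m*0.000000 + p_d*14.130000] = 3.217527
  V(0,+0) = exp(-r*dt) * [p_u*3.217527 + p_m*25.831822 + p_d*71.308521] = 33.539814

Answer: Price = V(0,0) = 33.5398
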